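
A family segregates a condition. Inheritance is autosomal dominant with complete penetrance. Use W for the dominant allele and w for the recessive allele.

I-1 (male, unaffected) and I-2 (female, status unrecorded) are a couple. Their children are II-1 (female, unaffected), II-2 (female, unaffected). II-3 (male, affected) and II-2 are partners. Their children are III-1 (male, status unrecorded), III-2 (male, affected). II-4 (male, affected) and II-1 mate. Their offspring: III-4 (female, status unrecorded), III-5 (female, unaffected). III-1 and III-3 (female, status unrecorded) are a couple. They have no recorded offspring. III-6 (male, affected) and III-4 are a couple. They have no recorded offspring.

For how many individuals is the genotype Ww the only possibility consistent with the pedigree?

2

Obligate heterozygotes: II-4 is affected so carries W and passed w to III-5 (ww), so II-4 is Ww; III-2 is affected so carries W and received w from II-2 (ww), so III-2 is Ww.
Every other individual is either homozygous by phenotype or has at least one consistent homozygous assignment, so the count is 2.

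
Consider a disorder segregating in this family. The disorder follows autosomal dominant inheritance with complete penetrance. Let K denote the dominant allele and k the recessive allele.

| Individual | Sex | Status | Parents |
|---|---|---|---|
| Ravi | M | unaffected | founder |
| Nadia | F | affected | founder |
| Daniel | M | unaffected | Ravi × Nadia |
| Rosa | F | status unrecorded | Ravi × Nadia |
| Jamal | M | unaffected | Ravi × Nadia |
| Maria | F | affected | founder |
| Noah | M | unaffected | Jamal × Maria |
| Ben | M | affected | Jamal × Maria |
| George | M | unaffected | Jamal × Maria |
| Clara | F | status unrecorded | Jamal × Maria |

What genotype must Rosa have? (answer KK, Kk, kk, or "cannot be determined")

cannot be determined

Rosa's phenotype is unrecorded, and no parent or child forces a single allele at both positions; consistent genotype assignments exist with Rosa as Kk or kk.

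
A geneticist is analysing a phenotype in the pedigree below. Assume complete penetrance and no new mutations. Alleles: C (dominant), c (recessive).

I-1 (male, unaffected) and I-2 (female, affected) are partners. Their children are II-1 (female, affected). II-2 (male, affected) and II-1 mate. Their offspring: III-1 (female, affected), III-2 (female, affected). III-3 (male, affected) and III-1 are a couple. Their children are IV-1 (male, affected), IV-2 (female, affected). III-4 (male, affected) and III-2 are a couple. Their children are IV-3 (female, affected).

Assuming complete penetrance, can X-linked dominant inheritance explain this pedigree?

Yes

A consistent assignment under X-linked dominant exists: I-1 X^c Y, I-2 X^C X^C, II-1 X^C X^c, II-2 X^C Y, III-1 X^C X^C, III-2 X^C X^C, III-3 X^C Y, III-4 X^C Y, IV-1 X^C Y, IV-2 X^C X^C, IV-3 X^C X^C.
In this assignment every recorded phenotype matches its genotype and every non-founder's genotype is obtainable from its parents' genotypes, so the pedigree is consistent.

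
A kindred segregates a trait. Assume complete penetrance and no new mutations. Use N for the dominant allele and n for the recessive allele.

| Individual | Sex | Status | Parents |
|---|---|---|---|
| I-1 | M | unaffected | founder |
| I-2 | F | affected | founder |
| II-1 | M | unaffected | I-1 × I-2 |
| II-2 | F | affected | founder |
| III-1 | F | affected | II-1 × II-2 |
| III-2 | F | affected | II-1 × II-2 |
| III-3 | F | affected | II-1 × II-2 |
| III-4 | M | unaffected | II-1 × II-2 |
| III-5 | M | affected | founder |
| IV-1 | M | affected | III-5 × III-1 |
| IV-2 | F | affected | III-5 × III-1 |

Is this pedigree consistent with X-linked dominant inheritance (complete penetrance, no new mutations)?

Yes

A consistent assignment under X-linked dominant exists: I-1 X^n Y, I-2 X^N X^n, II-1 X^n Y, II-2 X^N X^n, III-1 X^N X^n, III-2 X^N X^n, III-3 X^N X^n, III-4 X^n Y, III-5 X^N Y, IV-1 X^N Y, IV-2 X^N X^N.
In this assignment every recorded phenotype matches its genotype and every non-founder's genotype is obtainable from its parents' genotypes, so the pedigree is consistent.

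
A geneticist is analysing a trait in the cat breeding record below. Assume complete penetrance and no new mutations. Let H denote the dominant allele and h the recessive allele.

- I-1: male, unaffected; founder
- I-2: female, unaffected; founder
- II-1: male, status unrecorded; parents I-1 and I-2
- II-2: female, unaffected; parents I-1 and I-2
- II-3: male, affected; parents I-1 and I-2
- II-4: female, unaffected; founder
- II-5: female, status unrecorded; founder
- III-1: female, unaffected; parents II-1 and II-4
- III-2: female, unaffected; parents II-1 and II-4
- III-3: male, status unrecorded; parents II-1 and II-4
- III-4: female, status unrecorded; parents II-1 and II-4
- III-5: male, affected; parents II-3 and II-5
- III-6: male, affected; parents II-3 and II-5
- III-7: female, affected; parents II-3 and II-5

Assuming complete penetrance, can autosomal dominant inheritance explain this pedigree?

Under autosomal dominant, II-3 (affected, male) cannot arise from I-1 (unaffected) × I-2 (unaffected).

No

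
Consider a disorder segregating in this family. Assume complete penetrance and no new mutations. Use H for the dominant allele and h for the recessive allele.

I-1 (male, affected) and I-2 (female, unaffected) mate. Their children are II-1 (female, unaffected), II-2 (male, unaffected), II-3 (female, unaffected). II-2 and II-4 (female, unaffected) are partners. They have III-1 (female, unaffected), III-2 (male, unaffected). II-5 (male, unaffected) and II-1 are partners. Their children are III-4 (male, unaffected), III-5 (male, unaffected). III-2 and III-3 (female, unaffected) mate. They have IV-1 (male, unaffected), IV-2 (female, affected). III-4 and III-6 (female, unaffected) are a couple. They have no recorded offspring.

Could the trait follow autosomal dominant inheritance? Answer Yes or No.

Under autosomal dominant, IV-2 (affected, female) cannot arise from III-2 (unaffected) × III-3 (unaffected).

No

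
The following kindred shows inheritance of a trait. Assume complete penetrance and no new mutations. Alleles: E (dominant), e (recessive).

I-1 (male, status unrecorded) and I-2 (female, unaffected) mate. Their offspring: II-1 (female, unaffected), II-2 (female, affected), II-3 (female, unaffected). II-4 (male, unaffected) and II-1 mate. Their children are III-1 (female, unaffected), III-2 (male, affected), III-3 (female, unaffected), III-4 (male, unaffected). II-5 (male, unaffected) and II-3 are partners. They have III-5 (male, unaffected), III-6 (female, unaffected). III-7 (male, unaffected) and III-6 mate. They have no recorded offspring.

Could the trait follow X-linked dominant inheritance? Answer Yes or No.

Under X-linked dominant, III-2 (affected, male) cannot arise from II-4 (unaffected) × II-1 (unaffected).

No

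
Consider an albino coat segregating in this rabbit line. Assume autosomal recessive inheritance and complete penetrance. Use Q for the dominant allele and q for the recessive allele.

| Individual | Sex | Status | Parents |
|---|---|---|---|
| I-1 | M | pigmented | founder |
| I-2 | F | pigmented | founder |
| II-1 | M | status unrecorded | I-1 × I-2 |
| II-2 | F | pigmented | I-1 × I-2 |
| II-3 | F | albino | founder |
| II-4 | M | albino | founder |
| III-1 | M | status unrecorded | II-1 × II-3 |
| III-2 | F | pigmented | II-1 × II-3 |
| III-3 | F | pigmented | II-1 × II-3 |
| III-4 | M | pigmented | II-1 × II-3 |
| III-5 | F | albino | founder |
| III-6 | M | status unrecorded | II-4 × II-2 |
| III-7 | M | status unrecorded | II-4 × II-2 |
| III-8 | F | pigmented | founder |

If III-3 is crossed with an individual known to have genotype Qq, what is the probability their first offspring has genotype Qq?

1/2

III-3 is pigmented so carries Q and received q from II-3 (qq), so III-3 is Qq.
The cross gives 1/4 QQ : 1/2 Qq : 1/4 qq, so P(offspring has genotype Qq) = 1/2.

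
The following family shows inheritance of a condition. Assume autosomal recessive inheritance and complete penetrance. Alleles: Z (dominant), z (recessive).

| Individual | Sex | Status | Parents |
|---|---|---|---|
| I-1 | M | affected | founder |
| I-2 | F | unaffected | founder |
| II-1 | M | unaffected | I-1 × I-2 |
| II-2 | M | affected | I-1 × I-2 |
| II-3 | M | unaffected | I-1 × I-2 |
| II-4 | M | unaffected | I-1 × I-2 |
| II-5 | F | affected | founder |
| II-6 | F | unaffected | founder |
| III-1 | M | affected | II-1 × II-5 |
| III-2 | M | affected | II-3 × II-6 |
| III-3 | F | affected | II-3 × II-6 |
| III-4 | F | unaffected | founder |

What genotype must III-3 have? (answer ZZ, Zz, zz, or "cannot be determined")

III-3 is affected, so III-3 is zz.

zz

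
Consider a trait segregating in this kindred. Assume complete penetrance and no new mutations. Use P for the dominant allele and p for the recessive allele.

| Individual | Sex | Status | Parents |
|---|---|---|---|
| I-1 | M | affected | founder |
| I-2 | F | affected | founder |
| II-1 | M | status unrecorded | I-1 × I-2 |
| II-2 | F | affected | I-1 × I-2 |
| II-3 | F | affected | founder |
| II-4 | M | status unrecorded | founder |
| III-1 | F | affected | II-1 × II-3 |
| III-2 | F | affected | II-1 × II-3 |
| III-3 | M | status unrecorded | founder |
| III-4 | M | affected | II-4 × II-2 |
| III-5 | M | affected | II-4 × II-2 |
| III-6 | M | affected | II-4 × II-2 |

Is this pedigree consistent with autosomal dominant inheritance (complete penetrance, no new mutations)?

Yes

A consistent assignment under autosomal dominant exists: I-1 PP, I-2 PP, II-1 PP, II-2 PP, II-3 PP, II-4 PP, III-1 PP, III-2 PP, III-3 PP, III-4 PP, III-5 PP, III-6 PP.
In this assignment every recorded phenotype matches its genotype and every non-founder's genotype is obtainable from its parents' genotypes, so the pedigree is consistent.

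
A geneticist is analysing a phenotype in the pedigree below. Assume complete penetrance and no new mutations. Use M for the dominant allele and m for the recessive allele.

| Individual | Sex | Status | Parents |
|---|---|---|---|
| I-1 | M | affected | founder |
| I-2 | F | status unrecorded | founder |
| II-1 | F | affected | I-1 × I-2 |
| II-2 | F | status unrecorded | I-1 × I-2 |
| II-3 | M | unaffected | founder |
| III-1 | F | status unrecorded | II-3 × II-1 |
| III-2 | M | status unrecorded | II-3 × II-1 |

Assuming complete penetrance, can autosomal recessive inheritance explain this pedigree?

Yes

A consistent assignment under autosomal recessive exists: I-1 mm, I-2 Mm, II-1 mm, II-2 Mm, II-3 MM, III-1 Mm, III-2 Mm.
In this assignment every recorded phenotype matches its genotype and every non-founder's genotype is obtainable from its parents' genotypes, so the pedigree is consistent.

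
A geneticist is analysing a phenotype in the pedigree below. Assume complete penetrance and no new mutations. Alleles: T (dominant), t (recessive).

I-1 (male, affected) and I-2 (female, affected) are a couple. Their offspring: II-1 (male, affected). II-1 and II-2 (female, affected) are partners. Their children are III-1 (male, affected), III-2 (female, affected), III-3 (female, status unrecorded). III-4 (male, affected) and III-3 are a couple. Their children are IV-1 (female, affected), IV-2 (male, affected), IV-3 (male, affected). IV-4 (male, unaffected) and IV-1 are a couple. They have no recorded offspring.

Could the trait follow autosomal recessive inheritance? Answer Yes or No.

Yes

A consistent assignment under autosomal recessive exists: I-1 tt, I-2 tt, II-1 tt, II-2 tt, III-1 tt, III-2 tt, III-3 tt, III-4 tt, IV-1 tt, IV-2 tt, IV-3 tt, IV-4 TT.
In this assignment every recorded phenotype matches its genotype and every non-founder's genotype is obtainable from its parents' genotypes, so the pedigree is consistent.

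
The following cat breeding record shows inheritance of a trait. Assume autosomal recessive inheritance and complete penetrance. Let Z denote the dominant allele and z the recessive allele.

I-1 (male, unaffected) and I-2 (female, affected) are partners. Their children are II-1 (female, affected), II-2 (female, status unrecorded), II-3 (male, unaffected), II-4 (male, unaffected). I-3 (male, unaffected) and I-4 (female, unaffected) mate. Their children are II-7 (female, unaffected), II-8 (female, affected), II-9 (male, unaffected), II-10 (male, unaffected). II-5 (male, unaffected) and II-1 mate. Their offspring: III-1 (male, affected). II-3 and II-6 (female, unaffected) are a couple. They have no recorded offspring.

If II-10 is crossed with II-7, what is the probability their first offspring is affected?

I-3 is unaffected so carries Z and passed z to II-8 (zz), so I-3 is Zz.
I-4 is unaffected so carries Z and passed z to II-8 (zz), so I-4 is Zz.
II-10 is an unaffected offspring of I-3 (Zz) × I-4 (Zz), whose cross gives 1/4 ZZ : 1/2 Zz : 1/4 zz; conditioning on being unaffected, II-10 is ZZ with probability 1/3, Zz with probability 2/3.
II-7 is an unaffected offspring of I-3 (Zz) × I-4 (Zz), whose cross gives 1/4 ZZ : 1/2 Zz : 1/4 zz; conditioning on being unaffected, II-7 is ZZ with probability 1/3, Zz with probability 2/3.
Summing over parental genotype combinations, P(offspring is affected) = 4/9·1/4 = 1/9.

1/9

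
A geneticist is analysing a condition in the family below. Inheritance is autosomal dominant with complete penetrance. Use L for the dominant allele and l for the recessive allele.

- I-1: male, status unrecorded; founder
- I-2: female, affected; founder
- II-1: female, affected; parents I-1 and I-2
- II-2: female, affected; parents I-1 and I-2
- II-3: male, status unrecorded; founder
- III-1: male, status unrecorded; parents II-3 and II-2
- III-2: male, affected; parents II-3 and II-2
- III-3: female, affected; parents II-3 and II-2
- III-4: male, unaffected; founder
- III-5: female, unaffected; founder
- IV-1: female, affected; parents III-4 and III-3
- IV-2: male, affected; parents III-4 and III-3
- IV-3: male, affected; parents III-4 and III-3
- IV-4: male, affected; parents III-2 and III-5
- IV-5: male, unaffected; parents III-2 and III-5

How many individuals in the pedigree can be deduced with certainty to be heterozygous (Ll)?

Obligate heterozygotes: III-2 is affected so carries L and passed l to IV-5 (ll), so III-2 is Ll; IV-1 is affected so carries L and received l from III-4 (ll), so IV-1 is Ll; IV-2 is affected so carries L and received l from III-4 (ll), so IV-2 is Ll; IV-3 is affected so carries L and received l from III-4 (ll), so IV-3 is Ll; IV-4 is affected so carries L and received l from III-5 (ll), so IV-4 is Ll.
Every other individual is either homozygous by phenotype or has at least one consistent homozygous assignment, so the count is 5.

5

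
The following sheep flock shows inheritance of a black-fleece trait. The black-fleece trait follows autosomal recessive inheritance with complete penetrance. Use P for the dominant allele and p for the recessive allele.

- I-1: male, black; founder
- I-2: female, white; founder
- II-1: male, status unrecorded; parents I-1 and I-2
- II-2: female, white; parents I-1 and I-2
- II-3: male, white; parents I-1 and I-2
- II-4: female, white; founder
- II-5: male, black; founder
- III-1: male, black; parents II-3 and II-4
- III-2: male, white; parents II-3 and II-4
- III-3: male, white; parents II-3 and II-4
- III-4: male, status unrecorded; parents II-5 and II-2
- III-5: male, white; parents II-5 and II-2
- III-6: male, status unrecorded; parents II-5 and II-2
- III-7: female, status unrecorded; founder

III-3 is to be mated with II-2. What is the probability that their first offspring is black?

1/6

II-3 is white so carries P and received p from I-1 (pp), so II-3 is Pp.
II-4 is white so carries P and passed p to III-1 (pp), so II-4 is Pp.
III-3 is a white offspring of II-3 (Pp) × II-4 (Pp), whose cross gives 1/4 PP : 1/2 Pp : 1/4 pp; conditioning on being white, III-3 is PP with probability 1/3, Pp with probability 2/3.
II-2 is white so carries P and received p from I-1 (pp), so II-2 is Pp.
Summing over parental genotype combinations, P(offspring is black) = 2/3·1/4 = 1/6.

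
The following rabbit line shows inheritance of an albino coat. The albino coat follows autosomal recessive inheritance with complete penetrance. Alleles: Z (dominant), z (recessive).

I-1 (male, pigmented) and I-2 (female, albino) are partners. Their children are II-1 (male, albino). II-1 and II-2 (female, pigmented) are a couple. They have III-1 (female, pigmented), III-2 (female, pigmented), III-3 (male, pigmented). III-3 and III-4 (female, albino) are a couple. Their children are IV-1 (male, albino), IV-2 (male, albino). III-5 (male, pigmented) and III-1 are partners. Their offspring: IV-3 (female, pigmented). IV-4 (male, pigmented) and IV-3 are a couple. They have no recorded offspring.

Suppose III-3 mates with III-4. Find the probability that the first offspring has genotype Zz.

1/2

III-3 is pigmented so carries Z and received z from II-1 (zz), so III-3 is Zz.
III-4 is albino, so III-4 is zz.
The cross gives 1/2 Zz : 1/2 zz, so P(offspring has genotype Zz) = 1/2.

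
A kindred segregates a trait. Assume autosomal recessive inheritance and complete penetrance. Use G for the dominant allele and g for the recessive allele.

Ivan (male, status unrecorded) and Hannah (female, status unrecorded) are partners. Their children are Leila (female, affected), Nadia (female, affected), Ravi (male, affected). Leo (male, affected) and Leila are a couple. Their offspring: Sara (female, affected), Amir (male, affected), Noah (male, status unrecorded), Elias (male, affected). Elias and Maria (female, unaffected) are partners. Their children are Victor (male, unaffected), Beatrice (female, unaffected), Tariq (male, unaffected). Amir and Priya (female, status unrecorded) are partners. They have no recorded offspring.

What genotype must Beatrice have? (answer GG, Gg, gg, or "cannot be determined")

Gg

From phenotype alone, Beatrice is GG or Gg.
Beatrice is unaffected so carries G and received g from Elias (gg), so Beatrice is Gg.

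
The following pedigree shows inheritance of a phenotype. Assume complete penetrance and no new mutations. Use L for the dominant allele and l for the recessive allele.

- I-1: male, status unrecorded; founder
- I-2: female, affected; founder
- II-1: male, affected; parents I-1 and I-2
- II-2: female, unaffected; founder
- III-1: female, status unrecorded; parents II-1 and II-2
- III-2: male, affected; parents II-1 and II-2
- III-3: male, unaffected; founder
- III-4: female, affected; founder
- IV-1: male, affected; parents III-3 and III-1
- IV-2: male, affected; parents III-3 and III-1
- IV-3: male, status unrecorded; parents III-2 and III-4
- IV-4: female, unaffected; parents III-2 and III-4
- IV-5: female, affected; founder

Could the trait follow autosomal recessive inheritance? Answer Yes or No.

Under autosomal recessive, IV-4 (unaffected, female) cannot arise from III-2 (affected) × III-4 (affected).

No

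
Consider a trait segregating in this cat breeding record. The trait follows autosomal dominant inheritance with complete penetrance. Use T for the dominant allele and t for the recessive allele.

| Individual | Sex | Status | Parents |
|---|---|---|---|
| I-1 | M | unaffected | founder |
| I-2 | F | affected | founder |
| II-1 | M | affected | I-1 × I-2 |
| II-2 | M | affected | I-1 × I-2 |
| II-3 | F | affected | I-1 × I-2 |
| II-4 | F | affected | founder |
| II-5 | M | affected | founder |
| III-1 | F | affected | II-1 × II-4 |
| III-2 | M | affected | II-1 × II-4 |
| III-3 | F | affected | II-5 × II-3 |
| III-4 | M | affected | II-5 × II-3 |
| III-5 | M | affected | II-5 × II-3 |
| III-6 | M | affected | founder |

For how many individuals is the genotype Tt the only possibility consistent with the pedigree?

3

Obligate heterozygotes: II-1 is affected so carries T and received t from I-1 (tt), so II-1 is Tt; II-2 is affected so carries T and received t from I-1 (tt), so II-2 is Tt; II-3 is affected so carries T and received t from I-1 (tt), so II-3 is Tt.
Every other individual is either homozygous by phenotype or has at least one consistent homozygous assignment, so the count is 3.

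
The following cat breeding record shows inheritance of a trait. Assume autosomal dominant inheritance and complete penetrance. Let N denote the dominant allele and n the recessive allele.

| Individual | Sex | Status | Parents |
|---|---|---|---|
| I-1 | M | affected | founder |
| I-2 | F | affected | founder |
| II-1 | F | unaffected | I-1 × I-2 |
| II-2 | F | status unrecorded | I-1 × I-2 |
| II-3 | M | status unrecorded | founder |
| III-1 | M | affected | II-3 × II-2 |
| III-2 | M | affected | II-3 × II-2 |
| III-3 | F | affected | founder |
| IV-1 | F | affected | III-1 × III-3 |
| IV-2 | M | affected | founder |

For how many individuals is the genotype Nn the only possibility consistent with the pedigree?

Obligate heterozygotes: I-1 is affected so carries N and passed n to II-1 (nn), so I-1 is Nn; I-2 is affected so carries N and passed n to II-1 (nn), so I-2 is Nn.
Every other individual is either homozygous by phenotype or has at least one consistent homozygous assignment, so the count is 2.

2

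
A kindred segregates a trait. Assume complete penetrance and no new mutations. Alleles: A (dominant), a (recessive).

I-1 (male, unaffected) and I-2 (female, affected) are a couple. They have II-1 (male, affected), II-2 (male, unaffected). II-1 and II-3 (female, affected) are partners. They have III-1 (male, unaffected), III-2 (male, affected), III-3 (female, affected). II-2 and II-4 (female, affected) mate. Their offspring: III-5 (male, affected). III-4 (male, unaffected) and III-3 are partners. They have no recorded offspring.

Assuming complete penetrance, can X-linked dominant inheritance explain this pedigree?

A consistent assignment under X-linked dominant exists: I-1 X^a Y, I-2 X^A X^a, II-1 X^A Y, II-2 X^a Y, II-3 X^A X^a, II-4 X^A X^A, III-1 X^a Y, III-2 X^A Y, III-3 X^A X^A, III-4 X^a Y, III-5 X^A Y.
In this assignment every recorded phenotype matches its genotype and every non-founder's genotype is obtainable from its parents' genotypes, so the pedigree is consistent.

Yes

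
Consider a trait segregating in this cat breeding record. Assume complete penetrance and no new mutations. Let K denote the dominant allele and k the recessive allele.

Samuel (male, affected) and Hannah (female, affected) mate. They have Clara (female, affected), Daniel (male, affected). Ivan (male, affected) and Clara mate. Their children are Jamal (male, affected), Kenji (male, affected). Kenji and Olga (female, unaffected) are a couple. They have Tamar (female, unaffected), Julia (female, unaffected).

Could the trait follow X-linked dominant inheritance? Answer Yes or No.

Under X-linked dominant, Tamar (unaffected, female) cannot arise from Kenji (affected) × Olga (unaffected).

No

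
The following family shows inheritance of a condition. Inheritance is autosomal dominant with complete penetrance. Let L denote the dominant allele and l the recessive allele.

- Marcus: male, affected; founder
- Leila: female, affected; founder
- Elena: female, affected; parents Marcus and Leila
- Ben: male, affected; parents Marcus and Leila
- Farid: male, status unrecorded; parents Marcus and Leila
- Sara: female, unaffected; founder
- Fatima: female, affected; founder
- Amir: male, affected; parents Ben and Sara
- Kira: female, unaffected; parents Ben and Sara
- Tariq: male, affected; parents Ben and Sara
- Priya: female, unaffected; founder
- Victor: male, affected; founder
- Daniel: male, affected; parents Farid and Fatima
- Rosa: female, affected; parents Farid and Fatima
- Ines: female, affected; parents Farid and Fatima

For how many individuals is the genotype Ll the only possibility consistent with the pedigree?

Obligate heterozygotes: Ben is affected so carries L and passed l to Kira (ll), so Ben is Ll; Amir is affected so carries L and received l from Sara (ll), so Amir is Ll; Tariq is affected so carries L and received l from Sara (ll), so Tariq is Ll.
Every other individual is either homozygous by phenotype or has at least one consistent homozygous assignment, so the count is 3.

3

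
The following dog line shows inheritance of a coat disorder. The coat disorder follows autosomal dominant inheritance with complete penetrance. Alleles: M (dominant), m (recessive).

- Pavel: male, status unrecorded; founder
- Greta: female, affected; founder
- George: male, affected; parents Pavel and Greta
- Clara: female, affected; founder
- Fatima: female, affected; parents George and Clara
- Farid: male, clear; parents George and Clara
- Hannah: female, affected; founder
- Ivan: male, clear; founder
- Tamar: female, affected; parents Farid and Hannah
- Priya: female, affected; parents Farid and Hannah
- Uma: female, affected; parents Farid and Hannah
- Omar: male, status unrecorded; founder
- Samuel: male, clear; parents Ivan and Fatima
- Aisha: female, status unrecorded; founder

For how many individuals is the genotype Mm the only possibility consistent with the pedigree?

Obligate heterozygotes: George is affected so carries M and passed m to Farid (mm), so George is Mm; Clara is affected so carries M and passed m to Farid (mm), so Clara is Mm; Fatima is affected so carries M and passed m to Samuel (mm), so Fatima is Mm; Tamar is affected so carries M and received m from Farid (mm), so Tamar is Mm; Priya is affected so carries M and received m from Farid (mm), so Priya is Mm; Uma is affected so carries M and received m from Farid (mm), so Uma is Mm.
Every other individual is either homozygous by phenotype or has at least one consistent homozygous assignment, so the count is 6.

6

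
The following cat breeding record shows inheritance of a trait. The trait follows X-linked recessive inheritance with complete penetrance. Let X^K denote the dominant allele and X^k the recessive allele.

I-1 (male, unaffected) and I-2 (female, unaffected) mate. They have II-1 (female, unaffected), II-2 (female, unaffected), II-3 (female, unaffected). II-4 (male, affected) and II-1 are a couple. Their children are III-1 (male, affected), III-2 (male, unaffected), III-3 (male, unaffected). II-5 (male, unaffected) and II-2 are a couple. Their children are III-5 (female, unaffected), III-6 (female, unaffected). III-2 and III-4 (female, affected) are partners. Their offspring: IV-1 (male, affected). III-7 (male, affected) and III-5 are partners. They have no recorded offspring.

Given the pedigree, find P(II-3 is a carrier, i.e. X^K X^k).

I-1 is unaffected, so I-1 is X^K Y.
I-2 is unaffected so carries K and passed k to II-1 (X^K X^k, whose K came from I-1), so I-2 is X^K X^k.
Their cross gives offspring ratios 1/2 X^K X^K : 1/2 X^K X^k. Conditioning on II-3 being unaffected, P(X^K X^k) = 1/2 / 1 = 1/2.

1/2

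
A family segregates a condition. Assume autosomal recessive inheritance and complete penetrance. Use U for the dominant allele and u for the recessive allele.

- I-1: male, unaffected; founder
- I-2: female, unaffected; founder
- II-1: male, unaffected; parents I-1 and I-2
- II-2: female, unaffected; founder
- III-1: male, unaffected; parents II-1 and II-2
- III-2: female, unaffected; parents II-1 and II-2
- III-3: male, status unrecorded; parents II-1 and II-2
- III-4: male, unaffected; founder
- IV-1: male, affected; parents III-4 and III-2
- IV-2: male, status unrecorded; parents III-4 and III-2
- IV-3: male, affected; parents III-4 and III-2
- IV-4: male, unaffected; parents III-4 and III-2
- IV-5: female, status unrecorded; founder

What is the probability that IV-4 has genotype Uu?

III-4 is unaffected so carries U and passed u to IV-1 (uu), so III-4 is Uu.
III-2 is unaffected so carries U and passed u to IV-1 (uu), so III-2 is Uu.
Their cross gives offspring ratios 1/4 UU : 1/2 Uu : 1/4 uu. Conditioning on IV-4 being unaffected, P(Uu) = 1/2 / 3/4 = 2/3.

2/3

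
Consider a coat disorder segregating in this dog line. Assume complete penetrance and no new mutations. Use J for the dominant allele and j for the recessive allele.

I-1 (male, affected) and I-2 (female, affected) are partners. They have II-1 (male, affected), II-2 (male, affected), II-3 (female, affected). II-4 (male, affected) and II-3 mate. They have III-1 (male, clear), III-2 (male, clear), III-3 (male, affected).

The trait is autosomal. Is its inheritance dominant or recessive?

dominant

II-4 and II-3 are both affected yet have a clear child III-1. Under a recessive model two affected parents are homozygous and every child would be affected, so the trait cannot be recessive.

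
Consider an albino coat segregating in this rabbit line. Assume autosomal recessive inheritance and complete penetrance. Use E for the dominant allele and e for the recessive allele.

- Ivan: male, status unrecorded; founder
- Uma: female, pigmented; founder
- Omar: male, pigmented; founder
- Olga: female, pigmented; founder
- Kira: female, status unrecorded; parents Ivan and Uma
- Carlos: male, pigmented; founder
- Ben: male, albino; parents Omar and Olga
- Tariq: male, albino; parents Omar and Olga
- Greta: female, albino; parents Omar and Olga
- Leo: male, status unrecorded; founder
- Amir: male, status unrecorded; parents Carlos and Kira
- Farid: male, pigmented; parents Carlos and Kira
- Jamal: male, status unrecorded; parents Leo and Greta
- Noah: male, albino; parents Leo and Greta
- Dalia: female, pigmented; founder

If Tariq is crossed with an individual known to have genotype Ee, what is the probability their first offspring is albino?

Tariq is albino, so Tariq is ee.
The cross gives 1/2 Ee : 1/2 ee, so P(offspring is albino) = 1/2.

1/2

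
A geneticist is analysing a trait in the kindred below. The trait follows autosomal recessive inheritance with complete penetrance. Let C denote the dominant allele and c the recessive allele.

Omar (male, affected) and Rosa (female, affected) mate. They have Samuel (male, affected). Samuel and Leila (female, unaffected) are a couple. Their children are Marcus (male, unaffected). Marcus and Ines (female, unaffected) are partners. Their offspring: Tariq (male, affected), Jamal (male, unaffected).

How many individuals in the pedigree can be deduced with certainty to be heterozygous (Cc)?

2

Obligate heterozygotes: Marcus is unaffected so carries C and received c from Samuel (cc), so Marcus is Cc; Ines is unaffected so carries C and passed c to Tariq (cc), so Ines is Cc.
Every other individual is either homozygous by phenotype or has at least one consistent homozygous assignment, so the count is 2.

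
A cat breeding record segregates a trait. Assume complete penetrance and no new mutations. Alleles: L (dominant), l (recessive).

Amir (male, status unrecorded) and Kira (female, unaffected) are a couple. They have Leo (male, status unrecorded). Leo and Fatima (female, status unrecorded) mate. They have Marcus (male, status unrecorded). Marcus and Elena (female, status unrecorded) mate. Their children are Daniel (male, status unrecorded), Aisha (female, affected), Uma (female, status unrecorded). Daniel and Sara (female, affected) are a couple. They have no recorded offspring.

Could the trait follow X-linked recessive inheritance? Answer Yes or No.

A consistent assignment under X-linked recessive exists: Amir X^L Y, Kira X^L X^L, Leo X^L Y, Fatima X^L X^l, Marcus X^l Y, Elena X^L X^l, Daniel X^L Y, Aisha X^l X^l, Uma X^L X^l, Sara X^l X^l.
In this assignment every recorded phenotype matches its genotype and every non-founder's genotype is obtainable from its parents' genotypes, so the pedigree is consistent.

Yes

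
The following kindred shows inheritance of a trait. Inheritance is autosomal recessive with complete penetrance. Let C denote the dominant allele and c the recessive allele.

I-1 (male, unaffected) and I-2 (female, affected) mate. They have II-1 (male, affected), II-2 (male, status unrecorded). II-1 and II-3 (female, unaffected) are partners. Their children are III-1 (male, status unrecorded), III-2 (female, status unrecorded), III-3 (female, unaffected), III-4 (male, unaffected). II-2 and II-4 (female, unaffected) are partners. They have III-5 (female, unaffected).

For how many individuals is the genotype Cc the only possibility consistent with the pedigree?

3

Obligate heterozygotes: I-1 is unaffected so carries C and passed c to II-1 (cc), so I-1 is Cc; III-3 is unaffected so carries C and received c from II-1 (cc), so III-3 is Cc; III-4 is unaffected so carries C and received c from II-1 (cc), so III-4 is Cc.
Every other individual is either homozygous by phenotype or has at least one consistent homozygous assignment, so the count is 3.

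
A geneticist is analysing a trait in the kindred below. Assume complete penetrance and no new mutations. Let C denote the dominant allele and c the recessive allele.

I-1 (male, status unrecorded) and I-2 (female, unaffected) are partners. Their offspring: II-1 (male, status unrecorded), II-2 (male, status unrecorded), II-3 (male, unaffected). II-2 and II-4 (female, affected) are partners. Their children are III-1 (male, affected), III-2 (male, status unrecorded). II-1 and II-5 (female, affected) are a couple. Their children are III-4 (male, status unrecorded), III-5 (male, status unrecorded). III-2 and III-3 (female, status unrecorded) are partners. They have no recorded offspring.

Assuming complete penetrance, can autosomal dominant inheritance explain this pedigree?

A consistent assignment under autosomal dominant exists: I-1 Cc, I-2 cc, II-1 Cc, II-2 Cc, II-3 cc, II-4 CC, II-5 CC, III-1 CC, III-2 CC, III-3 CC, III-4 CC, III-5 CC.
In this assignment every recorded phenotype matches its genotype and every non-founder's genotype is obtainable from its parents' genotypes, so the pedigree is consistent.

Yes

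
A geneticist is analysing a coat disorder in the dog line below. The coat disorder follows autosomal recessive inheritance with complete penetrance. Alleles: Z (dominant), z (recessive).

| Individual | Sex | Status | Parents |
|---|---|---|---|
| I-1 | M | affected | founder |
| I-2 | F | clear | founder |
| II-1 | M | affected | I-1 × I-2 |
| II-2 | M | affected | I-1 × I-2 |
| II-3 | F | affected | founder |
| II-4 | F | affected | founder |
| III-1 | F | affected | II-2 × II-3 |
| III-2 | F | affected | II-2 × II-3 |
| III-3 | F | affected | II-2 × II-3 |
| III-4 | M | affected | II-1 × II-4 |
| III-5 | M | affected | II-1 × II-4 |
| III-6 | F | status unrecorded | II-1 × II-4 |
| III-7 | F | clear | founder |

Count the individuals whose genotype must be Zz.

Obligate heterozygotes: I-2 is clear so carries Z and passed z to II-1 (zz), so I-2 is Zz.
Every other individual is either homozygous by phenotype or has at least one consistent homozygous assignment, so the count is 1.

1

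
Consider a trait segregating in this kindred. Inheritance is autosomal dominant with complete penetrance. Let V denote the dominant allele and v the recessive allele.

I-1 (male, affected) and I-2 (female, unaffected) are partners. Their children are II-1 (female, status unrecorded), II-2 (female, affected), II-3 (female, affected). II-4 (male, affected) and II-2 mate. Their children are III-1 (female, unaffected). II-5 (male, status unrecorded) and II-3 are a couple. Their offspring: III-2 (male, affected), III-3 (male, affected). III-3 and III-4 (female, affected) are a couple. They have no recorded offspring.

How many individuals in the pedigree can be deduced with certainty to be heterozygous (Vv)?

Obligate heterozygotes: II-2 is affected so carries V and received v from I-2 (vv), so II-2 is Vv; II-3 is affected so carries V and received v from I-2 (vv), so II-3 is Vv; II-4 is affected so carries V and passed v to III-1 (vv), so II-4 is Vv.
Every other individual is either homozygous by phenotype or has at least one consistent homozygous assignment, so the count is 3.

3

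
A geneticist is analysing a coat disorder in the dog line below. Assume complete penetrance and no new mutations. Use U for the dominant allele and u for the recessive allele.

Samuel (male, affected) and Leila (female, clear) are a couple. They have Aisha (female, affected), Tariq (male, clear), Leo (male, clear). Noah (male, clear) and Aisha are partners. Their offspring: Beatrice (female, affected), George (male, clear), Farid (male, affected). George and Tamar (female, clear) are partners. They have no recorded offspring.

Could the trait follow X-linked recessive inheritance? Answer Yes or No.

Under X-linked recessive, Beatrice (affected, female) cannot arise from Noah (clear) × Aisha (affected).

No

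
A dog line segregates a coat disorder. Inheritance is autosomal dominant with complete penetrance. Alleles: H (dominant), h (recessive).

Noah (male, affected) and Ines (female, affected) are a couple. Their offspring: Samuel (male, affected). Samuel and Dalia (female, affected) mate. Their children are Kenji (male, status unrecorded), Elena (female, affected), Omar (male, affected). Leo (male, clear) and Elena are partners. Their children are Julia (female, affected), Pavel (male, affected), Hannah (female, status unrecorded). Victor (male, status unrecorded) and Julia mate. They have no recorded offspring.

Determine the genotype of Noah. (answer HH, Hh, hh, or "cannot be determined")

Noah's phenotype allows HH or Hh, and no parent or child forces a single allele at both positions; consistent genotype assignments exist with Noah as HH or Hh.

cannot be determined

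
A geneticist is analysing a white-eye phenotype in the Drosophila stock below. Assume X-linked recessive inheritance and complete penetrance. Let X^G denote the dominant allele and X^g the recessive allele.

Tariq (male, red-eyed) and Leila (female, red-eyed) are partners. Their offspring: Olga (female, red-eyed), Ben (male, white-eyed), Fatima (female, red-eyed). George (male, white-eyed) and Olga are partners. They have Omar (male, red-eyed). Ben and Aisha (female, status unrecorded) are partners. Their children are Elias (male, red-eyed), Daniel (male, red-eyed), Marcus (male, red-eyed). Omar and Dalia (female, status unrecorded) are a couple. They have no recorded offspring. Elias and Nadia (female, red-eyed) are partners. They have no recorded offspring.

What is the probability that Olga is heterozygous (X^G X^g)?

1/3

Tariq is red-eyed, so Tariq is X^G Y.
Leila is red-eyed so carries G and passed g to Ben (X^g Y), so Leila is X^G X^g.
Their cross gives offspring ratios 1/2 X^G X^G : 1/2 X^G X^g. Conditioning on Olga being red-eyed, P(X^G X^g) = 1/2 / 1 = 1/2 before taking Olga's own offspring into account.
George is white-eyed, so George is X^g Y.
Now use Olga's offspring. Probability of each recorded status — red-eyed son Omar: 1/2 if Olga is X^G X^g, 1 if X^G X^G.
Bayes: P(X^G X^g) = 1/2·1/2 / (1/2·1/2 + 1/2·1) = 1/3.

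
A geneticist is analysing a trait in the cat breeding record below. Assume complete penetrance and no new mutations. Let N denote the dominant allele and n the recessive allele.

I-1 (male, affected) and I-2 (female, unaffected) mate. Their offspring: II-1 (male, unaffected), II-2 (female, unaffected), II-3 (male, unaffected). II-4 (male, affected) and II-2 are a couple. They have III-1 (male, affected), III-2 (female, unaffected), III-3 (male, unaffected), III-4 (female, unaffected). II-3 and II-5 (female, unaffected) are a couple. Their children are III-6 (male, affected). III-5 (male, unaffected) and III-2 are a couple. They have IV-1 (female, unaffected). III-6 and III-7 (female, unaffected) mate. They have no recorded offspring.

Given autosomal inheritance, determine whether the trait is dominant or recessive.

recessive

II-3 and II-5 are both unaffected yet have an affected child III-6. Under dominance, an affected child requires at least one affected parent, so the trait cannot be dominant.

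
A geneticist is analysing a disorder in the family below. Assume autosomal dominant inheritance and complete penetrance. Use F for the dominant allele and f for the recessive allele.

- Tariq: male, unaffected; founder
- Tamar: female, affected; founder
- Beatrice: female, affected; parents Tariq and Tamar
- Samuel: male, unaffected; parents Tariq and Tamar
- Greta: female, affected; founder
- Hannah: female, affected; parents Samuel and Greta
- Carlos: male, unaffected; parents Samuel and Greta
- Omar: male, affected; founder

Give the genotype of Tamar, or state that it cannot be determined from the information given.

Ff

From phenotype alone, Tamar is FF or Ff.
Tamar is affected so carries F and passed f to Samuel (ff), so Tamar is Ff.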